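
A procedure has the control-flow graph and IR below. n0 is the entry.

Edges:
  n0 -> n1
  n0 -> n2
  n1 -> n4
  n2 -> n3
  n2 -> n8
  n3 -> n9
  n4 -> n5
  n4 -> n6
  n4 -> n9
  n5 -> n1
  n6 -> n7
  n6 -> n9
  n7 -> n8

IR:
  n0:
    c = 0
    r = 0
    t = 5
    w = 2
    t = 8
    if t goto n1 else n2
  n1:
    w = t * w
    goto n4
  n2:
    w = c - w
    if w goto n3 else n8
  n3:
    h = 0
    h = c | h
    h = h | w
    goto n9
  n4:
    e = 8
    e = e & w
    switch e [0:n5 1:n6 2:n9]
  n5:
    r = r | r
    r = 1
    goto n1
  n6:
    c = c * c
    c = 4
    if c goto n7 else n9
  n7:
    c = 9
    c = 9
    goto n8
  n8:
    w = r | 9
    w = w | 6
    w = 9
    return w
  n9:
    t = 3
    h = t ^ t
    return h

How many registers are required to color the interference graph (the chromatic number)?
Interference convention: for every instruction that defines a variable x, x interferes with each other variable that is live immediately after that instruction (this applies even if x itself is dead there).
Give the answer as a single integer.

Answer: 5

Analysis:
Block summaries:
  n0: def={c,r,t,w} ue=∅
  n1: def={w} ue={t,w}
  n2: def={w} ue={c,w}
  n3: def={h} ue={c,w}
  n4: def={e} ue={w}
  n5: def={r} ue={r}
  n6: def={c} ue={c}
  n7: def={c} ue=∅
  n8: def={w} ue={r}
  n9: def={h,t} ue=∅

Live sets:
  n0 li=∅ lo={c,r,t,w}
  n1 li={c,r,t,w} lo={c,r,t,w}
  n2 li={c,r,w} lo={c,r,w}
  n3 li={c,w} lo=∅
  n4 li={c,r,t,w} lo={c,r,t,w}
  n5 li={c,r,t,w} lo={c,r,t,w}
  n6 li={c,r} lo={r}
  n7 li={r} lo={r}
  n8 li={r} lo=∅
  n9 li=∅ lo=∅

Interfere edges:
  c: {e,h,r,t,w}
  e: {c,r,t,w}
  h: {c,w}
  r: {c,e,t,w}
  t: {c,e,r,w}
  w: {c,e,h,r,t}

Registers:
  {c,e,r,t,w} pairwise interfere (5-clique) ⇒ χ ≥ 5
  assign c→r0 e→r2 h→r2 r→r3 t→r4 w→r1 — no edge inside a register ⇒ χ ≤ 5
  χ = 5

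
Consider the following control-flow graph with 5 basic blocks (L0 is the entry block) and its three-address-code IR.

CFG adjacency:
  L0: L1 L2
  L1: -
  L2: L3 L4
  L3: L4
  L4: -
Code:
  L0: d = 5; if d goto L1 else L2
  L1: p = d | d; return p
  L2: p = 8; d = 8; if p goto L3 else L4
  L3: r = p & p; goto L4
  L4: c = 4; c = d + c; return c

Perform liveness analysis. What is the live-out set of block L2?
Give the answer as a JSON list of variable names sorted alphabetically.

Answer: ["d", "p"]

Derivation:
def/use:
  L0 def {d} use ∅
  L1 def {p} use {d}
  L2 def {d,p} use ∅
  L3 def {r} use {p}
  L4 def {c} use {d}

Backward fixpoint:
  L0: in=∅ out={d}
  L1: in={d} out=∅
  L2: in=∅ out={d,p}
  L3: in={d,p} out={d}
  L4: in={d} out=∅

live-out(L2) = ["d", "p"]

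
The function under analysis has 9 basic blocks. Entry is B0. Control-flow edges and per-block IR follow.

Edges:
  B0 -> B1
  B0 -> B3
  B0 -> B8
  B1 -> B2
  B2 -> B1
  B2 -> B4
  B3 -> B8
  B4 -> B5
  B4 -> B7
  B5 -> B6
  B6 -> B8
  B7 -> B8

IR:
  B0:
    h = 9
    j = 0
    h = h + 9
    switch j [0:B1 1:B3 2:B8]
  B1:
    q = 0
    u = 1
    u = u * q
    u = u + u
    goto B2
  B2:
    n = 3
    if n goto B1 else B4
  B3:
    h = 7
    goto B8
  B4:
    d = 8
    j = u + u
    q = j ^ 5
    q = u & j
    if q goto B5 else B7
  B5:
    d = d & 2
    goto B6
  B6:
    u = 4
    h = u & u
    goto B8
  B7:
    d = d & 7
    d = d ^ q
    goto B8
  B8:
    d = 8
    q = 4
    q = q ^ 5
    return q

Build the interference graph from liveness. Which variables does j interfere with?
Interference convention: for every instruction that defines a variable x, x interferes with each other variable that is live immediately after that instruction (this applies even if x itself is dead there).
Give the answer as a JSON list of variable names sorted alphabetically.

Per-block:
  B0 def {h,j} use ∅
  B1 def {q,u} use ∅
  B2 def {n} use ∅
  B3 def {h} use ∅
  B4 def {d,j,q} use {u}
  B5 def {d} use {d}
  B6 def {h,u} use ∅
  B7 def {d} use {d,q}
  B8 def {d,q} use ∅

Backward fixpoint:
  B0: in=∅ out=∅
  B1: in=∅ out={u}
  B2: in={u} out={u}
  B3: in=∅ out=∅
  B4: in={u} out={d,q}
  B5: in={d} out=∅
  B6: in=∅ out=∅
  B7: in={d,q} out=∅
  B8: in=∅ out=∅

Conflict graph:
  d↔{j,q,u}
  h↔{j}
  j↔{d,h,q,u}
  n↔{u}
  q↔{d,j,u}
  u↔{d,j,n,q}

N(j) = ["d", "h", "q", "u"]

Answer: ["d", "h", "q", "u"]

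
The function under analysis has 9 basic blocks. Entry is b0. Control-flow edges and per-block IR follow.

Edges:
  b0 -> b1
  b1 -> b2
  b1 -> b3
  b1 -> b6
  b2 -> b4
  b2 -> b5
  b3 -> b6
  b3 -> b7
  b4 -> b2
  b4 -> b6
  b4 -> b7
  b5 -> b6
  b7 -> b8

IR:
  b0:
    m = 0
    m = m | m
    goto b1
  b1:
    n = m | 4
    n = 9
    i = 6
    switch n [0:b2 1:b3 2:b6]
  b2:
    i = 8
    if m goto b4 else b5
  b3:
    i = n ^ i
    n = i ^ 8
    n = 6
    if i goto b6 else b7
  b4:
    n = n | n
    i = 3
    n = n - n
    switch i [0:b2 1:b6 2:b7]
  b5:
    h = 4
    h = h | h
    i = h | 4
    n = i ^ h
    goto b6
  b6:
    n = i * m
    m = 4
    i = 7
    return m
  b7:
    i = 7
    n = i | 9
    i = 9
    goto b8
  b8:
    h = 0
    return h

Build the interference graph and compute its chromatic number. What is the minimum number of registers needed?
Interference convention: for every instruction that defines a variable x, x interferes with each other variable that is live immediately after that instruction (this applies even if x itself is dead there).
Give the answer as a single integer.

Answer: 3

Derivation:
def/use:
  b0 def {m} use ∅
  b1 def {i,n} use {m}
  b2 def {i} use {m}
  b3 def {i,n} use {i,n}
  b4 def {i,n} use {n}
  b5 def {h,i,n} use ∅
  b6 def {i,m,n} use {i,m}
  b7 def {i,n} use ∅
  b8 def {h} use ∅

Liveness:
  live b0: ∅→{m}
  live b1: {m}→{i,m,n}
  live b2: {m,n}→{m,n}
  live b3: {i,m,n}→{i,m}
  live b4: {m,n}→{i,m,n}
  live b5: {m}→{i,m}
  live b6: {i,m}→∅
  live b7: ∅→∅
  live b8: ∅→∅

Interference:
  h — {i,m}
  i — {h,m,n}
  m — {h,i,n}
  n — {i,m}

Colouring:
  {h,i,m} pairwise interfere (3-clique) ⇒ χ ≥ 3
  assign h→c2 i→c0 m→c1 n→c2 — no edge inside a register ⇒ χ ≤ 3
  χ = 3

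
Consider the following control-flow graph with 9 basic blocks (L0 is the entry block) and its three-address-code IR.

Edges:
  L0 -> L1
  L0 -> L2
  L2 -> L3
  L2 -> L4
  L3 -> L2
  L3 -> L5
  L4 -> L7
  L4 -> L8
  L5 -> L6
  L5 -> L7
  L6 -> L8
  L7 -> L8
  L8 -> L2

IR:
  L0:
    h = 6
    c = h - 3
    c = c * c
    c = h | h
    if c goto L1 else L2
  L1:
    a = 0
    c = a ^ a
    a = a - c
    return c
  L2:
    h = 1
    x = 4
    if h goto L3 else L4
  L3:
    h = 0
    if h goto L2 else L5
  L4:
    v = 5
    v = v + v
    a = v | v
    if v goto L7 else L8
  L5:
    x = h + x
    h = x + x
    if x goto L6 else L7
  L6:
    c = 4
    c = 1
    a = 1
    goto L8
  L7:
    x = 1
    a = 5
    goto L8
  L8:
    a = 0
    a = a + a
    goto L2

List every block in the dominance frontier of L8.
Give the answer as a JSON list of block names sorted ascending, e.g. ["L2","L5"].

Answer: ["L2"]

Derivation:
idom tree: L1←L0 L2←L0 L3←L2 L4←L2 L5←L3 L6←L5 L7←L2 L8←L2
Dom∩ at merges:
  L2: preds {L0,L3,L8}: {L0} ∩ {L0,L2,L3} ∩ {L0,L2,L8} = {L0}; idom=L0
  L7: preds {L4,L5}: {L0,L2,L4} ∩ {L0,L2,L3,L5} = {L0,L2}; idom=L2
  L8: preds {L4,L6,L7}: {L0,L2,L4} ∩ {L0,L2,L3,L5,L6} ∩ {L0,L2,L7} = {L0,L2}; idom=L2

Frontier:
  join L2 pred L0: · stop@L0
  join L2 pred L3: L3→L2 stop@L0
  join L2 pred L8: L8→L2 stop@L0
  join L7 pred L4: L4 stop@L2
  join L7 pred L5: L5→L3 stop@L2
  join L8 pred L4: L4 stop@L2
  join L8 pred L6: L6→L5→L3 stop@L2
  join L8 pred L7: L7 stop@L2
  L0 → ∅
  L1 → ∅
  L2 → {L2}
  L3 → {L2,L7,L8}
  L4 → {L7,L8}
  L5 → {L7,L8}
  L6 → {L8}
  L7 → {L8}
  L8 → {L2}

DF(L8) = ["L2"]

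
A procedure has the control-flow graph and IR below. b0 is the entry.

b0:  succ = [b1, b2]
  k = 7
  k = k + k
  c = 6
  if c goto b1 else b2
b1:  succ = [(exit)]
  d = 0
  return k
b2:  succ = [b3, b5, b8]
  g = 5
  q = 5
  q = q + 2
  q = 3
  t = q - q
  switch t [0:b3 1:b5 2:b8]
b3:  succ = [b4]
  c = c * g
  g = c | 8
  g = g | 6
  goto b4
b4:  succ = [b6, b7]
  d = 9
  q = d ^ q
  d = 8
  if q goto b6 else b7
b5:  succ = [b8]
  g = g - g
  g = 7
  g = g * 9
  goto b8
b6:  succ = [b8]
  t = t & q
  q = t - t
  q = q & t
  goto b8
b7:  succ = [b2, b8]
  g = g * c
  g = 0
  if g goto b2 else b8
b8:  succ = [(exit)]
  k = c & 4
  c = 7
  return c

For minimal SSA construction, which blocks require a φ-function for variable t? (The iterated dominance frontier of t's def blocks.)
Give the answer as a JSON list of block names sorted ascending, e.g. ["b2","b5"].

idom tree: b1←b0 b2←b0 b3←b2 b4←b3 b5←b2 b6←b4 b7←b4 b8←b2
Join-block Dom:
  b2: preds {b0,b7}: {b0} ∩ {b0,b2,b3,b4,b7} = {b0}; idom=b0
  b8: preds {b2,b5,b6,b7}: {b0,b2} ∩ {b0,b2,b5} ∩ {b0,b2,b3,b4,b6} ∩ {b0,b2,b3,b4,b7} = {b0,b2}; idom=b2

DF derivation:
  b2←b0: walk · to b0
  b2←b7: walk b7→b4→b3→b2 to b0
  b8←b2: walk · to b2
  b8←b5: walk b5 to b2
  b8←b6: walk b6→b4→b3 to b2
  b8←b7: walk b7→b4→b3 to b2
  b0: DF=∅
  b1: DF=∅
  b2: DF={b2}
  b3: DF={b2,b8}
  b4: DF={b2,b8}
  b5: DF={b8}
  b6: DF={b8}
  b7: DF={b2,b8}
  b8: DF=∅

φ for t: defs {b2,b6}
  DF⁺ = {b2,b8}

Answer: ["b2", "b8"]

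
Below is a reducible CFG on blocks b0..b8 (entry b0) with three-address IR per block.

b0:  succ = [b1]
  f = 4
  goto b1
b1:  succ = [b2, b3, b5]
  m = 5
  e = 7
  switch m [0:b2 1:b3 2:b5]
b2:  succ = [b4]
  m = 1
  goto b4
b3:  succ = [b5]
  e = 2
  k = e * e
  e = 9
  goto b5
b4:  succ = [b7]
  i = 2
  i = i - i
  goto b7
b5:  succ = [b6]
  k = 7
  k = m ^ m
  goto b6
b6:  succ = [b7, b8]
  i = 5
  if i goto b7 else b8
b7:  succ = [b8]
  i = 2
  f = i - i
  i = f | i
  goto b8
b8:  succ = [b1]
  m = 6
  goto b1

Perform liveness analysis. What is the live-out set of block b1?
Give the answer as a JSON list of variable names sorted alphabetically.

Answer: ["m"]

Analysis:
def/use:
  b0 def {f} use ∅
  b1 def {e,m} use ∅
  b2 def {m} use ∅
  b3 def {e,k} use ∅
  b4 def {i} use ∅
  b5 def {k} use {m}
  b6 def {i} use ∅
  b7 def {f,i} use ∅
  b8 def {m} use ∅

Backward fixpoint:
  b0 li=∅ lo=∅
  b1 li=∅ lo={m}
  b2 li=∅ lo=∅
  b3 li={m} lo={m}
  b4 li=∅ lo=∅
  b5 li={m} lo=∅
  b6 li=∅ lo=∅
  b7 li=∅ lo=∅
  b8 li=∅ lo=∅

live-out(b1) = ["m"]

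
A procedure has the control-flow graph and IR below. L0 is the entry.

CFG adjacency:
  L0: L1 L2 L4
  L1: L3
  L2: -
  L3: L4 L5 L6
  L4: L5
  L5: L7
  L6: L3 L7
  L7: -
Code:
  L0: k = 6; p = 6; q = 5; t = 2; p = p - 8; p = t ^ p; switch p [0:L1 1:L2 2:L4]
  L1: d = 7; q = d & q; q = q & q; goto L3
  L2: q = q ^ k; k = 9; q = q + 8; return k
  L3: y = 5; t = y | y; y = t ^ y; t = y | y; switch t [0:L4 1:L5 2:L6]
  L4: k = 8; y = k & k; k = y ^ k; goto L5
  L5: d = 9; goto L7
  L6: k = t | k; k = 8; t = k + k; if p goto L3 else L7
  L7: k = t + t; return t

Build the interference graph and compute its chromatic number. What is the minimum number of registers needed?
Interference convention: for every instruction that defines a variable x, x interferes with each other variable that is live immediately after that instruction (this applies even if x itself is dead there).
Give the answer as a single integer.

def/use:
  L0: def={k,p,q,t} ue=∅
  L1: def={d,q} ue={q}
  L2: def={k,q} ue={k,q}
  L3: def={t,y} ue=∅
  L4: def={k,y} ue=∅
  L5: def={d} ue=∅
  L6: def={k,t} ue={k,p,t}
  L7: def={k} ue={t}

Backward fixpoint:
  L0: in=∅ out={k,p,q,t}
  L1: in={k,p,q} out={k,p}
  L2: in={k,q} out=∅
  L3: in={k,p} out={k,p,t}
  L4: in={t} out={t}
  L5: in={t} out={t}
  L6: in={k,p,t} out={k,p,t}
  L7: in={t} out=∅

Conflict graph:
  d↔{k,p,q,t}
  k↔{d,p,q,t,y}
  p↔{d,k,q,t,y}
  q↔{d,k,p,t}
  t↔{d,k,p,q,y}
  y↔{k,p,t}

Colouring:
  {d,k,p,q,t} pairwise interfere (5-clique) ⇒ χ ≥ 5
  assign d→c3 k→c0 p→c1 q→c4 t→c2 y→c3 — no edge inside a register ⇒ χ ≤ 5
  χ = 5

Answer: 5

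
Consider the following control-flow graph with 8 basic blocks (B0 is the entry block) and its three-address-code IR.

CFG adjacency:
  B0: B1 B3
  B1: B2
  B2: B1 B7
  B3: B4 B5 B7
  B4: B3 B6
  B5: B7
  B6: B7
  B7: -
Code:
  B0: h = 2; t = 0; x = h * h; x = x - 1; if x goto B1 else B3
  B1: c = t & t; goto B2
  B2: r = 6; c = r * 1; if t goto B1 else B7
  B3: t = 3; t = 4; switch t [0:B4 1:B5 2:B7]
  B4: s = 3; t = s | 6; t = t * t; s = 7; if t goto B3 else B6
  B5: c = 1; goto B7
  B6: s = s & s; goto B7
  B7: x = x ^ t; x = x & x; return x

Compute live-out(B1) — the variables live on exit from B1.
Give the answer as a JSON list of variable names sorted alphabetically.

Answer: ["t", "x"]

Derivation:
def/use:
  B0 def {h,t,x} use ∅
  B1 def {c} use {t}
  B2 def {c,r} use {t}
  B3 def {t} use ∅
  B4 def {s,t} use ∅
  B5 def {c} use ∅
  B6 def {s} use {s}
  B7 def {x} use {t,x}

Backward fixpoint:
  live B0: ∅→{t,x}
  live B1: {t,x}→{t,x}
  live B2: {t,x}→{t,x}
  live B3: {x}→{t,x}
  live B4: {x}→{s,t,x}
  live B5: {t,x}→{t,x}
  live B6: {s,t,x}→{t,x}
  live B7: {t,x}→∅

live-out(B1) = ["t", "x"]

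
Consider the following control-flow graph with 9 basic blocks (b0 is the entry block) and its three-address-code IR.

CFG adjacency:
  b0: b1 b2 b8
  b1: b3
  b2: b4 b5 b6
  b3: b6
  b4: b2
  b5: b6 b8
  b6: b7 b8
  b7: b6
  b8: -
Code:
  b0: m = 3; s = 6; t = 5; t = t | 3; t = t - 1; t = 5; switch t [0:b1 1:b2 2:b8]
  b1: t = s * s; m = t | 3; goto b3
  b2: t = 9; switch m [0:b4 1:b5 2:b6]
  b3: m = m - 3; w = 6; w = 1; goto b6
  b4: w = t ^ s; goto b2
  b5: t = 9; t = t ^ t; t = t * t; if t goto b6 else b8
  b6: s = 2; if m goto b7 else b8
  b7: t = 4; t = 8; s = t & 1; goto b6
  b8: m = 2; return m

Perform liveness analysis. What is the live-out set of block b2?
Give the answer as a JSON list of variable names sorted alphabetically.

Per-block:
  b0: def={m,s,t} ue=∅
  b1: def={m,t} ue={s}
  b2: def={t} ue={m}
  b3: def={m,w} ue={m}
  b4: def={w} ue={s,t}
  b5: def={t} ue=∅
  b6: def={s} ue={m}
  b7: def={s,t} ue=∅
  b8: def={m} ue=∅

Live sets:
  b0 li=∅ lo={m,s}
  b1 li={s} lo={m}
  b2 li={m,s} lo={m,s,t}
  b3 li={m} lo={m}
  b4 li={m,s,t} lo={m,s}
  b5 li={m} lo={m}
  b6 li={m} lo={m}
  b7 li={m} lo={m}
  b8 li=∅ lo=∅

live-out(b2) = ["m", "s", "t"]

Answer: ["m", "s", "t"]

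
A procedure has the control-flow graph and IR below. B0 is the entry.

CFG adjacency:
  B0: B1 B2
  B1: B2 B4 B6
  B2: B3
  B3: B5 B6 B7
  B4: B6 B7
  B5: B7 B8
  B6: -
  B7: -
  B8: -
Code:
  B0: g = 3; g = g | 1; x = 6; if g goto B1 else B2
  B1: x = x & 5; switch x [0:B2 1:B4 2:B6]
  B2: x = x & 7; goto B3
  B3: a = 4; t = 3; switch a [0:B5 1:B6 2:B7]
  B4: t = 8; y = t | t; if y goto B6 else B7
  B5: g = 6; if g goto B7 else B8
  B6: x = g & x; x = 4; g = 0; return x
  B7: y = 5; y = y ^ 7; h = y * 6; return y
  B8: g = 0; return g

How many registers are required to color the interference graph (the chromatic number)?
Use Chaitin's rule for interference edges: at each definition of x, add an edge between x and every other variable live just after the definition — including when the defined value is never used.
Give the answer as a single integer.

Block summaries:
  B0: {g,x} / ∅
  B1: {x} / {x}
  B2: {x} / {x}
  B3: {a,t} / ∅
  B4: {t,y} / ∅
  B5: {g} / ∅
  B6: {g,x} / {g,x}
  B7: {h,y} / ∅
  B8: {g} / ∅

Live sets:
  live B0: ∅→{g,x}
  live B1: {g,x}→{g,x}
  live B2: {g,x}→{g,x}
  live B3: {g,x}→{g,x}
  live B4: {g,x}→{g,x}
  live B5: ∅→∅
  live B6: {g,x}→∅
  live B7: ∅→∅
  live B8: ∅→∅

Interference:
  a↔{g,t,x}
  g↔{a,t,x,y}
  h↔{y}
  t↔{a,g,x}
  x↔{a,g,t,y}
  y↔{g,h,x}

Registers:
  lower bound: {a,g,t,x} mutually conflict ⇒ χ ≥ 4
  4-colouring: R0={g,h}  R1={x}  R2={a,y}  R3={t}
  χ = 4

Answer: 4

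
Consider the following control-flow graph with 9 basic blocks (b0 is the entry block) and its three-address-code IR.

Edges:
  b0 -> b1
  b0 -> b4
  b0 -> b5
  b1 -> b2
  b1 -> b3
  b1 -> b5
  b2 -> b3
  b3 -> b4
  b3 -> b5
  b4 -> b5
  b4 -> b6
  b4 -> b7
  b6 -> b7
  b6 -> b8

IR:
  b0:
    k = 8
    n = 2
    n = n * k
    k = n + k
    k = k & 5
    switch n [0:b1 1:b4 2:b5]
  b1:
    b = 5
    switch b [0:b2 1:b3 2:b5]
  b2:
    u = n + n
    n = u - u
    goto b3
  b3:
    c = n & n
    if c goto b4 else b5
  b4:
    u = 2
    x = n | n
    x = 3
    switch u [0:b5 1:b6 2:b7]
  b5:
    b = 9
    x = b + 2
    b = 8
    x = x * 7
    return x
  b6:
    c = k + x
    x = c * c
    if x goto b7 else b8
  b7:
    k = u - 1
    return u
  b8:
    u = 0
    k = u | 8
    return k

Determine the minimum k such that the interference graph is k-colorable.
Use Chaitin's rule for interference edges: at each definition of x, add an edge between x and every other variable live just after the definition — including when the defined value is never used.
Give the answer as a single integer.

Answer: 4

Derivation:
def/use:
  b0: def={k,n} ue=∅
  b1: def={b} ue=∅
  b2: def={n,u} ue={n}
  b3: def={c} ue={n}
  b4: def={u,x} ue={n}
  b5: def={b,x} ue=∅
  b6: def={c,x} ue={k,x}
  b7: def={k} ue={u}
  b8: def={k,u} ue=∅

Backward fixpoint:
  live b0: ∅→{k,n}
  live b1: {k,n}→{k,n}
  live b2: {k,n}→{k,n}
  live b3: {k,n}→{k,n}
  live b4: {k,n}→{k,u,x}
  live b5: ∅→∅
  live b6: {k,u,x}→{u}
  live b7: {u}→∅
  live b8: ∅→∅

Interference:
  b↔{k,n,x}
  c↔{k,n,u}
  k↔{b,c,n,u,x}
  n↔{b,c,k,u}
  u↔{c,k,n,x}
  x↔{b,k,u}

Registers:
  {c,k,n,u} pairwise interfere (4-clique) ⇒ χ ≥ 4
  4-colouring: c0={k}  c1={n,x}  c2={b,u}  c3={c}
  χ = 4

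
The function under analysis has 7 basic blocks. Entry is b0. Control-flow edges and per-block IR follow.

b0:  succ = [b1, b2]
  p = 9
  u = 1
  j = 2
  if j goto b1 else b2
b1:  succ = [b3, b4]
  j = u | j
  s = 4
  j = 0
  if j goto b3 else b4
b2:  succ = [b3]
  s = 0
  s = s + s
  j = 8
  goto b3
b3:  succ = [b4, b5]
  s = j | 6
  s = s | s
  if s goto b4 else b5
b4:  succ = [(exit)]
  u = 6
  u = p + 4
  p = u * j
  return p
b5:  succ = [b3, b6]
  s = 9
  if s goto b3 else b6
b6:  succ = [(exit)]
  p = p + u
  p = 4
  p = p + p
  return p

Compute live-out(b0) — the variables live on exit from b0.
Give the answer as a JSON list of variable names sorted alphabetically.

Per-block:
  b0 def {j,p,u} use ∅
  b1 def {j,s} use {j,u}
  b2 def {j,s} use ∅
  b3 def {s} use {j}
  b4 def {p,u} use {j,p}
  b5 def {s} use ∅
  b6 def {p} use {p,u}

Live sets:
  live b0: ∅→{j,p,u}
  live b1: {j,p,u}→{j,p,u}
  live b2: {p,u}→{j,p,u}
  live b3: {j,p,u}→{j,p,u}
  live b4: {j,p}→∅
  live b5: {j,p,u}→{j,p,u}
  live b6: {p,u}→∅

live-out(b0) = ["j", "p", "u"]

Answer: ["j", "p", "u"]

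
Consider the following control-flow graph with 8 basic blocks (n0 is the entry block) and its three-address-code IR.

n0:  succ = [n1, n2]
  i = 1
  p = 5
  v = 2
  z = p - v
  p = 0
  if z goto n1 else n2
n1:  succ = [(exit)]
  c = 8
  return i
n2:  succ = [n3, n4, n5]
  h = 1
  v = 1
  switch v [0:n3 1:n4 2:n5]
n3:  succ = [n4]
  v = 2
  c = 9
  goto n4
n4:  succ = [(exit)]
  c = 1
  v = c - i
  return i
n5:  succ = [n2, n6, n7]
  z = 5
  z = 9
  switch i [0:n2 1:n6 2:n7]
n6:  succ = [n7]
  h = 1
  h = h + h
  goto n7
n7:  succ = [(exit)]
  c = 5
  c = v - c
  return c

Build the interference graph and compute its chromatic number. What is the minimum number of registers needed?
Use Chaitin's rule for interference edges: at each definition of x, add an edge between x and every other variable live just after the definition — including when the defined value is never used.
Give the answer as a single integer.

Answer: 4

Derivation:
Block summaries:
  n0: def={i,p,v,z} ue=∅
  n1: def={c} ue={i}
  n2: def={h,v} ue=∅
  n3: def={c,v} ue=∅
  n4: def={c,v} ue={i}
  n5: def={z} ue={i}
  n6: def={h} ue=∅
  n7: def={c} ue={v}

Live sets:
  n0: in=∅ out={i}
  n1: in={i} out=∅
  n2: in={i} out={i,v}
  n3: in={i} out={i}
  n4: in={i} out=∅
  n5: in={i,v} out={i,v}
  n6: in={v} out={v}
  n7: in={v} out=∅

Interference:
  c: {i,v}
  h: {i,v}
  i: {c,h,p,v,z}
  p: {i,v,z}
  v: {c,h,i,p,z}
  z: {i,p,v}

Colouring:
  clique {i,p,v,z} ⇒ need ≥ 4
  assign c→R2 h→R2 i→R0 p→R2 v→R1 z→R3 — no edge inside a register ⇒ χ ≤ 4
  χ = 4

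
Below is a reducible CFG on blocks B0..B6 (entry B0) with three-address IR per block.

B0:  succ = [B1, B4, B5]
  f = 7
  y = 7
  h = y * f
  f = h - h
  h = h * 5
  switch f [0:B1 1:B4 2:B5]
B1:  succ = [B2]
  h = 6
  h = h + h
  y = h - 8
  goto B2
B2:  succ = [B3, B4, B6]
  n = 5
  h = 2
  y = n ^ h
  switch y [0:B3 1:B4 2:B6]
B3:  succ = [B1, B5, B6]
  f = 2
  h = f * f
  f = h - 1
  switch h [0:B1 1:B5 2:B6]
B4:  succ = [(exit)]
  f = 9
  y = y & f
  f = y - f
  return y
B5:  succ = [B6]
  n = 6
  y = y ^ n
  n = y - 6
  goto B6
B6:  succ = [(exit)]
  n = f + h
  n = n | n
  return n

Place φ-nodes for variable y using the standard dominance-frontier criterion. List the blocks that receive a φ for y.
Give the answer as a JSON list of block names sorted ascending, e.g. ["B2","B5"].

Answer: ["B1", "B4", "B5", "B6"]

Analysis:
idom tree: B1←B0 B2←B1 B3←B2 B4←B0 B5←B0 B6←B0
Join-block Dom:
  B1: preds {B0,B3}: {B0} ∩ {B0,B1,B2,B3} = {B0}; idom=B0
  B4: preds {B0,B2}: {B0} ∩ {B0,B1,B2} = {B0}; idom=B0
  B5: preds {B0,B3}: {B0} ∩ {B0,B1,B2,B3} = {B0}; idom=B0
  B6: preds {B2,B3,B5}: {B0,B1,B2} ∩ {B0,B1,B2,B3} ∩ {B0,B5} = {B0}; idom=B0

Frontier:
  B1←B0: walk · to B0
  B1←B3: walk B3→B2→B1 to B0
  B4←B0: walk · to B0
  B4←B2: walk B2→B1 to B0
  B5←B0: walk · to B0
  B5←B3: walk B3→B2→B1 to B0
  B6←B2: walk B2→B1 to B0
  B6←B3: walk B3→B2→B1 to B0
  B6←B5: walk B5 to B0
  B0 → ∅
  B1 → {B1,B4,B5,B6}
  B2 → {B1,B4,B5,B6}
  B3 → {B1,B5,B6}
  B4 → ∅
  B5 → {B6}
  B6 → ∅

φ for y: defs {B0,B1,B2,B4,B5}
  DF⁺ = {B1,B4,B5,B6}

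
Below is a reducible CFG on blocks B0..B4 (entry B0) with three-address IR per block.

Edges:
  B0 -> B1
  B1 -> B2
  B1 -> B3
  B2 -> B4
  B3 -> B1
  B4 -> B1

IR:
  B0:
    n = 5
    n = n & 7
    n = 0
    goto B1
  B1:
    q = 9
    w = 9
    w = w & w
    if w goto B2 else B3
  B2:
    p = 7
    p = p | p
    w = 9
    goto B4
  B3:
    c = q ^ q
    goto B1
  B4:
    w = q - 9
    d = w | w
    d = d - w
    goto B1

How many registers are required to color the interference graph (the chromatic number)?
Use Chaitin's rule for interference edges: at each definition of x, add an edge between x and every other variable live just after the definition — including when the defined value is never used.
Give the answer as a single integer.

def/use:
  B0: def={n} ue=∅
  B1: def={q,w} ue=∅
  B2: def={p,w} ue=∅
  B3: def={c} ue={q}
  B4: def={d,w} ue={q}

Live sets:
  live B0: ∅→∅
  live B1: ∅→{q}
  live B2: {q}→{q}
  live B3: {q}→∅
  live B4: {q}→∅

Conflict graph:
  c↔∅
  d↔{w}
  n↔∅
  p↔{q}
  q↔{p,w}
  w↔{d,q}

Colouring:
  {d,w} pairwise interfere (2-clique) ⇒ χ ≥ 2
  2-colouring: c0={c,d,n,q}  c1={p,w}
  χ = 2

Answer: 2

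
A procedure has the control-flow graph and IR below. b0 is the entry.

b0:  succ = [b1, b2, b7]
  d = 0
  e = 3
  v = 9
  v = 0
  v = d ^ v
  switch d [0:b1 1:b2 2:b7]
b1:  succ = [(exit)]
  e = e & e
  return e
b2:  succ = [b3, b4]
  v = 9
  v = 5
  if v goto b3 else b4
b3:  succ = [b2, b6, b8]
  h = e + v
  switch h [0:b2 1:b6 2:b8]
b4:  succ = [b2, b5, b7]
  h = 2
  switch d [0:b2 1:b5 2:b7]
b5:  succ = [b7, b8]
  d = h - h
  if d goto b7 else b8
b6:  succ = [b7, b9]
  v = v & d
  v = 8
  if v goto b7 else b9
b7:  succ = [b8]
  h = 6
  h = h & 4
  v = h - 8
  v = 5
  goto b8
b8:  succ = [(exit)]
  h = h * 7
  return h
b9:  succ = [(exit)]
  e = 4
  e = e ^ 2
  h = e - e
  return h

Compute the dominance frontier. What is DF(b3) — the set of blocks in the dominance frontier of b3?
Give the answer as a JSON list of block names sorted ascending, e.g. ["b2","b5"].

Answer: ["b2", "b7", "b8"]

Analysis:
idom tree: b1←b0 b2←b0 b3←b2 b4←b2 b5←b4 b6←b3 b7←b0 b8←b0 b9←b6
Join-block Dom:
  b2: preds {b0,b3,b4}: {b0} ∩ {b0,b2,b3} ∩ {b0,b2,b4} = {b0}; idom=b0
  b7: preds {b0,b4,b5,b6}: {b0} ∩ {b0,b2,b4} ∩ {b0,b2,b4,b5} ∩ {b0,b2,b3,b6} = {b0}; idom=b0
  b8: preds {b3,b5,b7}: {b0,b2,b3} ∩ {b0,b2,b4,b5} ∩ {b0,b7} = {b0}; idom=b0

Frontier:
  join b2 pred b0: · stop@b0
  join b2 pred b3: b3→b2 stop@b0
  join b2 pred b4: b4→b2 stop@b0
  join b7 pred b0: · stop@b0
  join b7 pred b4: b4→b2 stop@b0
  join b7 pred b5: b5→b4→b2 stop@b0
  join b7 pred b6: b6→b3→b2 stop@b0
  join b8 pred b3: b3→b2 stop@b0
  join b8 pred b5: b5→b4→b2 stop@b0
  join b8 pred b7: b7 stop@b0
  b0: DF=∅
  b1: DF=∅
  b2: DF={b2,b7,b8}
  b3: DF={b2,b7,b8}
  b4: DF={b2,b7,b8}
  b5: DF={b7,b8}
  b6: DF={b7}
  b7: DF={b8}
  b8: DF=∅
  b9: DF=∅

DF(b3) = ["b2", "b7", "b8"]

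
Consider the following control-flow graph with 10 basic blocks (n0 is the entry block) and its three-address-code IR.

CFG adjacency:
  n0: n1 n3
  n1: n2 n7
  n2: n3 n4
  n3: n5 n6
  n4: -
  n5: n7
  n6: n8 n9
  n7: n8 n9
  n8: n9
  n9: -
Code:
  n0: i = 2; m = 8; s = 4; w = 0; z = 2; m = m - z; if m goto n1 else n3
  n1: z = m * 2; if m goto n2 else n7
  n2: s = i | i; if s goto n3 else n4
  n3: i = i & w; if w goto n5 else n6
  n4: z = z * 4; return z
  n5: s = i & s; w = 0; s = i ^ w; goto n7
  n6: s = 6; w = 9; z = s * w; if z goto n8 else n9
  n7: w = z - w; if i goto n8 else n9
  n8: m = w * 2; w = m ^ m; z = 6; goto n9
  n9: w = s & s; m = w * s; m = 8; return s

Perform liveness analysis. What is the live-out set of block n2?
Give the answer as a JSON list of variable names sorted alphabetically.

def/use:
  n0: {i,m,s,w,z} / ∅
  n1: {z} / {m}
  n2: {s} / {i}
  n3: {i} / {i,w}
  n4: {z} / {z}
  n5: {s,w} / {i,s}
  n6: {s,w,z} / ∅
  n7: {w} / {i,w,z}
  n8: {m,w,z} / {w}
  n9: {m,w} / {s}

Backward fixpoint:
  n0 li=∅ lo={i,m,s,w,z}
  n1 li={i,m,s,w} lo={i,s,w,z}
  n2 li={i,w,z} lo={i,s,w,z}
  n3 li={i,s,w,z} lo={i,s,z}
  n4 li={z} lo=∅
  n5 li={i,s,z} lo={i,s,w,z}
  n6 li=∅ lo={s,w}
  n7 li={i,s,w,z} lo={s,w}
  n8 li={s,w} lo={s}
  n9 li={s} lo=∅

live-out(n2) = ["i", "s", "w", "z"]

Answer: ["i", "s", "w", "z"]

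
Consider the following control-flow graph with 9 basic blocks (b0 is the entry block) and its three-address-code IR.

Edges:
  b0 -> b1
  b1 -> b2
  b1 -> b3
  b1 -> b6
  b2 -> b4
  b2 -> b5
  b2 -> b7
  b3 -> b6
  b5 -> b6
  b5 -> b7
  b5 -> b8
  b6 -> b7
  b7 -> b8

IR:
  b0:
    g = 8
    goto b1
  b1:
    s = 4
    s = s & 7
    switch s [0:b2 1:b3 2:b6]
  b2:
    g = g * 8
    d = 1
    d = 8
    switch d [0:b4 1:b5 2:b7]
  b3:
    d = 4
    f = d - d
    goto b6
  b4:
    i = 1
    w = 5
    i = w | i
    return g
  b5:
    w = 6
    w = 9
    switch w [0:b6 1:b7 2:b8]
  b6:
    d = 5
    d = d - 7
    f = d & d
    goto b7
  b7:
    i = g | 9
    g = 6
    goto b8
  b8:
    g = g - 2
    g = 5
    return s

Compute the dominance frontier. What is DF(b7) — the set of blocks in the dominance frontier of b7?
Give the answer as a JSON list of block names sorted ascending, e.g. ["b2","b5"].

Answer: ["b8"]

Working:
idom tree: b1←b0 b2←b1 b3←b1 b4←b2 b5←b2 b6←b1 b7←b1 b8←b1
Dom at joins:
  b6: preds {b1,b3,b5}: {b0,b1} ∩ {b0,b1,b3} ∩ {b0,b1,b2,b5} = {b0,b1}; idom=b1
  b7: preds {b2,b5,b6}: {b0,b1,b2} ∩ {b0,b1,b2,b5} ∩ {b0,b1,b6} = {b0,b1}; idom=b1
  b8: preds {b5,b7}: {b0,b1,b2,b5} ∩ {b0,b1,b7} = {b0,b1}; idom=b1

Frontier:
  b6←b1: walk · to b1
  b6←b3: walk b3 to b1
  b6←b5: walk b5→b2 to b1
  b7←b2: walk b2 to b1
  b7←b5: walk b5→b2 to b1
  b7←b6: walk b6 to b1
  b8←b5: walk b5→b2 to b1
  b8←b7: walk b7 to b1
  b0: DF=∅
  b1: DF=∅
  b2: DF={b6,b7,b8}
  b3: DF={b6}
  b4: DF=∅
  b5: DF={b6,b7,b8}
  b6: DF={b7}
  b7: DF={b8}
  b8: DF=∅

DF(b7) = ["b8"]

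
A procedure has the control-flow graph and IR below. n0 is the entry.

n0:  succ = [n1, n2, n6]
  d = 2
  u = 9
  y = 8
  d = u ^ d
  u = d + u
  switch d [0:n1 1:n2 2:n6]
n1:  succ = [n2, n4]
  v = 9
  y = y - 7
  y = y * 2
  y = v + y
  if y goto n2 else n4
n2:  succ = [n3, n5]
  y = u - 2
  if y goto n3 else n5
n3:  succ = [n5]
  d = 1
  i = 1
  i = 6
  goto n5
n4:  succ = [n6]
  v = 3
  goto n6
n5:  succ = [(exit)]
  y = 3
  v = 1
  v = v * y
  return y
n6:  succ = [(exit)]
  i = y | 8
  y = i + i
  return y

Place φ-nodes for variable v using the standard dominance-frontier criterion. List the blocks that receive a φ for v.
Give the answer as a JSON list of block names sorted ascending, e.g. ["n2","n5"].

Answer: ["n2", "n6"]

Derivation:
idom tree: n1←n0 n2←n0 n3←n2 n4←n1 n5←n2 n6←n0
Dom at joins:
  n2: preds {n0,n1}: {n0} ∩ {n0,n1} = {n0}; idom=n0
  n5: preds {n2,n3}: {n0,n2} ∩ {n0,n2,n3} = {n0,n2}; idom=n2
  n6: preds {n0,n4}: {n0} ∩ {n0,n1,n4} = {n0}; idom=n0

DF walk-up:
  join n2 pred n0: · stop@n0
  join n2 pred n1: n1 stop@n0
  join n5 pred n2: · stop@n2
  join n5 pred n3: n3 stop@n2
  join n6 pred n0: · stop@n0
  join n6 pred n4: n4→n1 stop@n0
  DF(n0)=∅
  DF(n1)={n2,n6}
  DF(n2)=∅
  DF(n3)={n5}
  DF(n4)={n6}
  DF(n5)=∅
  DF(n6)=∅

φ for v: defs {n1,n4,n5}
  DF⁺ = {n2,n6}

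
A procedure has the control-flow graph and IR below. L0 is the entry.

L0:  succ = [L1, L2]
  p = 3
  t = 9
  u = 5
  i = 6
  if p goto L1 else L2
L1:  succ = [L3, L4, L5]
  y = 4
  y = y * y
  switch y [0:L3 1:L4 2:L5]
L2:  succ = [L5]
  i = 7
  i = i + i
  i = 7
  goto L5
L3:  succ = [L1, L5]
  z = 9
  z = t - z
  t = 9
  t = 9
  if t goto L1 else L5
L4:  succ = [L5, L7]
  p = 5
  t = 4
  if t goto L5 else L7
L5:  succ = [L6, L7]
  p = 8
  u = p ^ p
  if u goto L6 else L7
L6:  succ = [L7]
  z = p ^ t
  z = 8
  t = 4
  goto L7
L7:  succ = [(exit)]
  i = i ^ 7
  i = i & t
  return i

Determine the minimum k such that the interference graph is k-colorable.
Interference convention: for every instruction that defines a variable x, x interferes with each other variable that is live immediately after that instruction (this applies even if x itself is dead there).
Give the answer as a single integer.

Block summaries:
  L0: def={i,p,t,u} ue=∅
  L1: def={y} ue=∅
  L2: def={i} ue=∅
  L3: def={t,z} ue={t}
  L4: def={p,t} ue=∅
  L5: def={p,u} ue=∅
  L6: def={t,z} ue={p,t}
  L7: def={i} ue={i,t}

Live sets:
  live L0: ∅→{i,t}
  live L1: {i,t}→{i,t}
  live L2: {t}→{i,t}
  live L3: {i,t}→{i,t}
  live L4: {i}→{i,t}
  live L5: {i,t}→{i,p,t}
  live L6: {i,p,t}→{i,t}
  live L7: {i,t}→∅

Conflict graph:
  i: {p,t,u,y,z}
  p: {i,t,u}
  t: {i,p,u,y,z}
  u: {i,p,t}
  y: {i,t}
  z: {i,t}

Chromatic number:
  {i,p,t,u} pairwise interfere (4-clique) ⇒ χ ≥ 4
  assign i→r0 p→r2 t→r1 u→r3 y→r2 z→r2 — no edge inside a register ⇒ χ ≤ 4
  χ = 4

Answer: 4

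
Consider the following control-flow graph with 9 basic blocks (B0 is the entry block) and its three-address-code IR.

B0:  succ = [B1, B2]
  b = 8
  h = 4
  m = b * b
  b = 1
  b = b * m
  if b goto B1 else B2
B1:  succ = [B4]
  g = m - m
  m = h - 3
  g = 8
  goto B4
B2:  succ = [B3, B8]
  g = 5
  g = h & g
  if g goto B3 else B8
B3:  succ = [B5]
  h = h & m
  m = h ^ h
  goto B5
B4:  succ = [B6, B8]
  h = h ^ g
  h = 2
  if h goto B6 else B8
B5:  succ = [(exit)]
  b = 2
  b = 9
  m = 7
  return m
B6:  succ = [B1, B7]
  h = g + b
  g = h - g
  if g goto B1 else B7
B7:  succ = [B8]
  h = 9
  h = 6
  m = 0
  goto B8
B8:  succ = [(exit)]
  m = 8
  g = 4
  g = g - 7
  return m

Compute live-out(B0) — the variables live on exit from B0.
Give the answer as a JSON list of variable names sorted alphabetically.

def/use:
  B0 def {b,h,m} use ∅
  B1 def {g,m} use {h,m}
  B2 def {g} use {h}
  B3 def {h,m} use {h,m}
  B4 def {h} use {g,h}
  B5 def {b,m} use ∅
  B6 def {g,h} use {b,g}
  B7 def {h,m} use ∅
  B8 def {g,m} use ∅

Liveness:
  B0 li=∅ lo={b,h,m}
  B1 li={b,h,m} lo={b,g,h,m}
  B2 li={h,m} lo={h,m}
  B3 li={h,m} lo=∅
  B4 li={b,g,h,m} lo={b,g,m}
  B5 li=∅ lo=∅
  B6 li={b,g,m} lo={b,h,m}
  B7 li=∅ lo=∅
  B8 li=∅ lo=∅

live-out(B0) = ["b", "h", "m"]

Answer: ["b", "h", "m"]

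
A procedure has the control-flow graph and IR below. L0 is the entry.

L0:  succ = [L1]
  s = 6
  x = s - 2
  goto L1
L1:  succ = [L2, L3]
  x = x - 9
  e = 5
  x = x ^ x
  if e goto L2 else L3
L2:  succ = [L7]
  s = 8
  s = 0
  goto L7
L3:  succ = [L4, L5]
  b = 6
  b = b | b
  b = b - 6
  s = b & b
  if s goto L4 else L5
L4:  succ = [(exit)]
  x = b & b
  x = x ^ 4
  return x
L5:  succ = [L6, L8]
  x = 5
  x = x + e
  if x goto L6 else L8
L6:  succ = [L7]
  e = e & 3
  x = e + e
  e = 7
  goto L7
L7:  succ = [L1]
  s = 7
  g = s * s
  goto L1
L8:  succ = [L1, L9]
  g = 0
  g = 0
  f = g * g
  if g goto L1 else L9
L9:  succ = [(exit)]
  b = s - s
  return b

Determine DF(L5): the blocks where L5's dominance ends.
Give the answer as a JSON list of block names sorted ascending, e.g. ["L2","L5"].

idom tree: L1←L0 L2←L1 L3←L1 L4←L3 L5←L3 L6←L5 L7←L1 L8←L5 L9←L8
Join-block Dom:
  L1: preds {L0,L7,L8}: {L0} ∩ {L0,L1,L7} ∩ {L0,L1,L3,L5,L8} = {L0}; idom=L0
  L7: preds {L2,L6}: {L0,L1,L2} ∩ {L0,L1,L3,L5,L6} = {L0,L1}; idom=L1

Frontier:
  join L1 pred L0: · stop@L0
  join L1 pred L7: L7→L1 stop@L0
  join L1 pred L8: L8→L5→L3→L1 stop@L0
  join L7 pred L2: L2 stop@L1
  join L7 pred L6: L6→L5→L3 stop@L1
  L0: DF=∅
  L1: DF={L1}
  L2: DF={L7}
  L3: DF={L1,L7}
  L4: DF=∅
  L5: DF={L1,L7}
  L6: DF={L7}
  L7: DF={L1}
  L8: DF={L1}
  L9: DF=∅

DF(L5) = ["L1", "L7"]

Answer: ["L1", "L7"]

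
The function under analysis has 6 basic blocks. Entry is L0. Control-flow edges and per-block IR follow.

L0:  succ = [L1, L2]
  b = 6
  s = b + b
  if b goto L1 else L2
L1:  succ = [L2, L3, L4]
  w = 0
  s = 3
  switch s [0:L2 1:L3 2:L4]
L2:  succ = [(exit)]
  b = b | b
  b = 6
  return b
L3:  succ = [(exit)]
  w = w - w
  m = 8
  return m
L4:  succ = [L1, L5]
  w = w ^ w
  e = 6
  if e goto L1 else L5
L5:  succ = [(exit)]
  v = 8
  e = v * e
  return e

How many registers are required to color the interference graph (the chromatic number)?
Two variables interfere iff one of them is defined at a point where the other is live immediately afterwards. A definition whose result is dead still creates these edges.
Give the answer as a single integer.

Block summaries:
  L0: {b,s} / ∅
  L1: {s,w} / ∅
  L2: {b} / {b}
  L3: {m,w} / {w}
  L4: {e,w} / {w}
  L5: {e,v} / {e}

Live sets:
  L0 li=∅ lo={b}
  L1 li={b} lo={b,w}
  L2 li={b} lo=∅
  L3 li={w} lo=∅
  L4 li={b,w} lo={b,e}
  L5 li={e} lo=∅

Conflict graph:
  b↔{e,s,w}
  e↔{b,v}
  m↔∅
  s↔{b,w}
  v↔{e}
  w↔{b,s}

Colouring:
  lower bound: {b,s,w} mutually conflict ⇒ χ ≥ 3
  3-colouring: r0={b,m,v}  r1={e,s}  r2={w}
  χ = 3

Answer: 3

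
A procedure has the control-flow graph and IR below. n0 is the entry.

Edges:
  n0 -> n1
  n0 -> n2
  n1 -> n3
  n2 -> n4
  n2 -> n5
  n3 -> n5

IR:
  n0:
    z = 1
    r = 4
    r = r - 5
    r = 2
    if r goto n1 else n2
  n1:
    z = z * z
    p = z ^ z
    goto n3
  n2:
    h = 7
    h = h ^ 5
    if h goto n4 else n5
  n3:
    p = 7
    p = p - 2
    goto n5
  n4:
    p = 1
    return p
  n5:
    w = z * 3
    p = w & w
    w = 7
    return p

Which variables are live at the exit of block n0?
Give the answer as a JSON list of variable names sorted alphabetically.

Block summaries:
  n0 def {r,z} use ∅
  n1 def {p,z} use {z}
  n2 def {h} use ∅
  n3 def {p} use ∅
  n4 def {p} use ∅
  n5 def {p,w} use {z}

Liveness:
  live n0: ∅→{z}
  live n1: {z}→{z}
  live n2: {z}→{z}
  live n3: {z}→{z}
  live n4: ∅→∅
  live n5: {z}→∅

live-out(n0) = ["z"]

Answer: ["z"]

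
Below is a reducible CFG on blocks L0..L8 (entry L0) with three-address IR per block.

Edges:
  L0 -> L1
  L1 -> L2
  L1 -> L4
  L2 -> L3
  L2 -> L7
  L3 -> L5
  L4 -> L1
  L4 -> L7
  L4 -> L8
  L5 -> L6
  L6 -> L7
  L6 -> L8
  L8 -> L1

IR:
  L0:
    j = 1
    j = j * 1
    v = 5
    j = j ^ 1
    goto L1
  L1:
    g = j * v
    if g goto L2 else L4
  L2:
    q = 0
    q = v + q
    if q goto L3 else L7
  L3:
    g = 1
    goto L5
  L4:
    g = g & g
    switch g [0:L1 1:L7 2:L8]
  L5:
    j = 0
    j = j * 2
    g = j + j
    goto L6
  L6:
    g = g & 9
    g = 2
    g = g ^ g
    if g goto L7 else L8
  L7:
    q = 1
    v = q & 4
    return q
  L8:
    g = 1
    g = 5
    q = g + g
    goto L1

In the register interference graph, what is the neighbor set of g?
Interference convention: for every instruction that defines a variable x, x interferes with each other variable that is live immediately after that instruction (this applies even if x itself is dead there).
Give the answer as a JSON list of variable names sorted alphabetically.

Answer: ["j", "v"]

Working:
Block summaries:
  L0: {j,v} / ∅
  L1: {g} / {j,v}
  L2: {q} / {v}
  L3: {g} / ∅
  L4: {g} / {g}
  L5: {g,j} / ∅
  L6: {g} / {g}
  L7: {q,v} / ∅
  L8: {g,q} / ∅

Backward fixpoint:
  live L0: ∅→{j,v}
  live L1: {j,v}→{g,j,v}
  live L2: {v}→{v}
  live L3: {v}→{v}
  live L4: {g,j,v}→{j,v}
  live L5: {v}→{g,j,v}
  live L6: {g,j,v}→{j,v}
  live L7: ∅→∅
  live L8: {j,v}→{j,v}

Interfere edges:
  g↔{j,v}
  j↔{g,q,v}
  q↔{j,v}
  v↔{g,j,q}

N(g) = ["j", "v"]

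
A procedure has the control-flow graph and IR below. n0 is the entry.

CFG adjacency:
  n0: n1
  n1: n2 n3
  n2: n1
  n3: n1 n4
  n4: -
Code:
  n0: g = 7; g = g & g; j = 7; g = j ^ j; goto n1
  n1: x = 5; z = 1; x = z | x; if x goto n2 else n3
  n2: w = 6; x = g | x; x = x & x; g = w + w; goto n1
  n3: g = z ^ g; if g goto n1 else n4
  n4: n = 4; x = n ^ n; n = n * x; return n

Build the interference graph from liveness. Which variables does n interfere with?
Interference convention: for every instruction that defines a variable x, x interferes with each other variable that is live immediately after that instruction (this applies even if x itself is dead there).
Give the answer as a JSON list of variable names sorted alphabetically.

Answer: ["x"]

Working:
def/use:
  n0 def {g,j} use ∅
  n1 def {x,z} use ∅
  n2 def {g,w,x} use {g,x}
  n3 def {g} use {g,z}
  n4 def {n,x} use ∅

Backward fixpoint:
  live n0: ∅→{g}
  live n1: {g}→{g,x,z}
  live n2: {g,x}→{g}
  live n3: {g,z}→{g}
  live n4: ∅→∅

Conflict graph:
  g: {w,x,z}
  j: ∅
  n: {x}
  w: {g,x}
  x: {g,n,w,z}
  z: {g,x}

N(n) = ["x"]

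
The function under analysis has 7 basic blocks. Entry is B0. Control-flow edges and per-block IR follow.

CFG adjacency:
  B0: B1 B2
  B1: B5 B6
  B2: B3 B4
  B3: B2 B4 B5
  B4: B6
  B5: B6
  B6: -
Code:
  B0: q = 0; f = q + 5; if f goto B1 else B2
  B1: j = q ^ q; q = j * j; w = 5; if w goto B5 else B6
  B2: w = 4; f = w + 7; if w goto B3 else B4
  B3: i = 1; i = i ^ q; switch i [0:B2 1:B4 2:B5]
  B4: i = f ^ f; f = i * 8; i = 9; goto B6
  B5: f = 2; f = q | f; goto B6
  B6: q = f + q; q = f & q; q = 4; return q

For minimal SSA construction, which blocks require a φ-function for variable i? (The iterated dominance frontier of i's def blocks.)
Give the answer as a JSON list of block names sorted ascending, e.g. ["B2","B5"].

Answer: ["B2", "B4", "B5", "B6"]

Derivation:
idom tree: B1←B0 B2←B0 B3←B2 B4←B2 B5←B0 B6←B0
Dom at joins:
  B2: preds {B0,B3}: {B0} ∩ {B0,B2,B3} = {B0}; idom=B0
  B4: preds {B2,B3}: {B0,B2} ∩ {B0,B2,B3} = {B0,B2}; idom=B2
  B5: preds {B1,B3}: {B0,B1} ∩ {B0,B2,B3} = {B0}; idom=B0
  B6: preds {B1,B4,B5}: {B0,B1} ∩ {B0,B2,B4} ∩ {B0,B5} = {B0}; idom=B0

Frontier:
  join B2 pred B0: · stop@B0
  join B2 pred B3: B3→B2 stop@B0
  join B4 pred B2: · stop@B2
  join B4 pred B3: B3 stop@B2
  join B5 pred B1: B1 stop@B0
  join B5 pred B3: B3→B2 stop@B0
  join B6 pred B1: B1 stop@B0
  join B6 pred B4: B4→B2 stop@B0
  join B6 pred B5: B5 stop@B0
  B0 → ∅
  B1 → {B5,B6}
  B2 → {B2,B5,B6}
  B3 → {B2,B4,B5}
  B4 → {B6}
  B5 → {B6}
  B6 → ∅

φ for i: defs {B3,B4}
  DF⁺ = {B2,B4,B5,B6}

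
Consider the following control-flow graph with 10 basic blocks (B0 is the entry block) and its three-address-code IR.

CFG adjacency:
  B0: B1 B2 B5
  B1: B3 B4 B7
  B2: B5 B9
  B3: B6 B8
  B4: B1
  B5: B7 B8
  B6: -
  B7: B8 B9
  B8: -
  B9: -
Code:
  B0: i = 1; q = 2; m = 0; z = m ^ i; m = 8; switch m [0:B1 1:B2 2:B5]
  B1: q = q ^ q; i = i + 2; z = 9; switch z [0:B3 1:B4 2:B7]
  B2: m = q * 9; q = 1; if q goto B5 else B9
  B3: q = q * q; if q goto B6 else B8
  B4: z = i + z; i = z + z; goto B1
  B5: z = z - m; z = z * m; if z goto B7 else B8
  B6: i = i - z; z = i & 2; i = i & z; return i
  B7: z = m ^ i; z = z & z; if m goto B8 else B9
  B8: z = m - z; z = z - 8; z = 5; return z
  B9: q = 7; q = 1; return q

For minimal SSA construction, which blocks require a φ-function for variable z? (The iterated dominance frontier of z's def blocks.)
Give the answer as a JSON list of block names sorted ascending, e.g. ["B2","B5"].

Answer: ["B1", "B7", "B8", "B9"]

Derivation:
idom tree: B1←B0 B2←B0 B3←B1 B4←B1 B5←B0 B6←B3 B7←B0 B8←B0 B9←B0
Dom at joins:
  B1: preds {B0,B4}: {B0} ∩ {B0,B1,B4} = {B0}; idom=B0
  B5: preds {B0,B2}: {B0} ∩ {B0,B2} = {B0}; idom=B0
  B7: preds {B1,B5}: {B0,B1} ∩ {B0,B5} = {B0}; idom=B0
  B8: preds {B3,B5,B7}: {B0,B1,B3} ∩ {B0,B5} ∩ {B0,B7} = {B0}; idom=B0
  B9: preds {B2,B7}: {B0,B2} ∩ {B0,B7} = {B0}; idom=B0

DF walk-up:
  join B1 pred B0: · stop@B0
  join B1 pred B4: B4→B1 stop@B0
  join B5 pred B0: · stop@B0
  join B5 pred B2: B2 stop@B0
  join B7 pred B1: B1 stop@B0
  join B7 pred B5: B5 stop@B0
  join B8 pred B3: B3→B1 stop@B0
  join B8 pred B5: B5 stop@B0
  join B8 pred B7: B7 stop@B0
  join B9 pred B2: B2 stop@B0
  join B9 pred B7: B7 stop@B0
  DF(B0)=∅
  DF(B1)={B1,B7,B8}
  DF(B2)={B5,B9}
  DF(B3)={B8}
  DF(B4)={B1}
  DF(B5)={B7,B8}
  DF(B6)=∅
  DF(B7)={B8,B9}
  DF(B8)=∅
  DF(B9)=∅

φ for z: defs {B0,B1,B4,B5,B6,B7,B8}
  DF⁺ = {B1,B7,B8,B9}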